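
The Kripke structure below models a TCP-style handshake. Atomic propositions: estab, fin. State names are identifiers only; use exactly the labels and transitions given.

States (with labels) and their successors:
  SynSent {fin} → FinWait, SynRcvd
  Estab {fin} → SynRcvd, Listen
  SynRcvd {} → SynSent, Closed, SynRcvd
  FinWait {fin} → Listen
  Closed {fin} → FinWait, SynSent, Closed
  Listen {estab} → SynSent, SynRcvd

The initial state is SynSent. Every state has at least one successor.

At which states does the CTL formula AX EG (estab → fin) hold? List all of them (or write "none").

{SynRcvd, Listen}

States satisfying EG (estab → fin): {SynSent, Estab, SynRcvd, Closed}.
States satisfying AX EG (estab → fin): {SynRcvd, Listen}.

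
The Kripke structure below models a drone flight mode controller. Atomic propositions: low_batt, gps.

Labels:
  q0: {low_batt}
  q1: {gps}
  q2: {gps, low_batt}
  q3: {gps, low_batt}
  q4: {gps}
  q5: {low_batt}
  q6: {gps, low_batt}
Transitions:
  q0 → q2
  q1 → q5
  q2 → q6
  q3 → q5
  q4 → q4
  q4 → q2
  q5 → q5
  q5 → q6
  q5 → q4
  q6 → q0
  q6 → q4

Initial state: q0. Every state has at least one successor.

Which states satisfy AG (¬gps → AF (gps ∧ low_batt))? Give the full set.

States satisfying ¬gps → AF (gps ∧ low_batt): {q0, q1, q2, q3, q4, q6}.
States satisfying AG (¬gps → AF (gps ∧ low_batt)): {q0, q2, q4, q6}.

{q0, q2, q4, q6}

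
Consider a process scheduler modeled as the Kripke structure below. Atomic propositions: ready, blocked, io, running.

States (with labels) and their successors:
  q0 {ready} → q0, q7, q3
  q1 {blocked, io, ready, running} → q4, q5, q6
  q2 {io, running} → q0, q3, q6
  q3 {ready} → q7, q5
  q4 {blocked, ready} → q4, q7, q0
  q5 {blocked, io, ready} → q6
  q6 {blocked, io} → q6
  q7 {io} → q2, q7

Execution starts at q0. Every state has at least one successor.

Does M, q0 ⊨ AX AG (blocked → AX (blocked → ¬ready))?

Yes

States satisfying AG (blocked → AX (blocked → ¬ready)): {q0, q2, q3, q5, q6, q7}.
States satisfying AX AG (blocked → AX (blocked → ¬ready)): {q0, q2, q3, q5, q6, q7}.
q0 ∈ Sat(AX AG (blocked → AX (blocked → ¬ready))).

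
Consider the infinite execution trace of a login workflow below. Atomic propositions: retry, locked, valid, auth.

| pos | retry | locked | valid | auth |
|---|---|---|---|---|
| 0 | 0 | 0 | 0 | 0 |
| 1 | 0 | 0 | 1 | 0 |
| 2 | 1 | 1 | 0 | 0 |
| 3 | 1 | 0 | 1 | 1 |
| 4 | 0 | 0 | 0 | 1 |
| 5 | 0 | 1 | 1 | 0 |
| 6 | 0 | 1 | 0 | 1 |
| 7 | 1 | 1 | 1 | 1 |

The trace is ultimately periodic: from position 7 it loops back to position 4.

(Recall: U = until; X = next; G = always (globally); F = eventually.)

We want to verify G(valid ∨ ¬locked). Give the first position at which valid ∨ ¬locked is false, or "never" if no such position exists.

Check valid ∨ ¬locked at each position in order: 0 ✓, 1 ✓.
At position 2 the labels are {locked, retry}, so valid ∨ ¬locked is false there. This is the first violation.

2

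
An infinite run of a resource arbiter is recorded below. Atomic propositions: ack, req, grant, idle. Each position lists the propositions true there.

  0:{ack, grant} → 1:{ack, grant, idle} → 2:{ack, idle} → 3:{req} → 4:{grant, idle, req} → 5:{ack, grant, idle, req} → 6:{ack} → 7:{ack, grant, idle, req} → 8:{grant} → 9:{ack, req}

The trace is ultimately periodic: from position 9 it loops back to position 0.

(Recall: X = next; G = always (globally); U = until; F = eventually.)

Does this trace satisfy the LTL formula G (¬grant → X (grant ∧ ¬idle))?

¬grant → X (grant ∧ ¬idle) must hold at every position from 0 onward. It fails at position 2, so G (¬grant → X (grant ∧ ¬idle)) is false.
Positions where ¬grant holds: 2, 3, 6, 9.
Check X (grant ∧ ¬idle) at each: 2→fails, 3→fails, 6→fails, 9→ok.

Does not hold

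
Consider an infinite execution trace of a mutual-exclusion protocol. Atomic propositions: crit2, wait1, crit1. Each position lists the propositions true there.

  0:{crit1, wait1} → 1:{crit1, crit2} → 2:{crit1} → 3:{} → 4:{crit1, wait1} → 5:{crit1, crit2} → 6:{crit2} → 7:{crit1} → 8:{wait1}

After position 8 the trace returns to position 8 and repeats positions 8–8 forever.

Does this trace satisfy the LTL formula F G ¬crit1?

Satisfied

G ¬crit1 holds at position 8, which is reachable from 0, so F G ¬crit1 holds.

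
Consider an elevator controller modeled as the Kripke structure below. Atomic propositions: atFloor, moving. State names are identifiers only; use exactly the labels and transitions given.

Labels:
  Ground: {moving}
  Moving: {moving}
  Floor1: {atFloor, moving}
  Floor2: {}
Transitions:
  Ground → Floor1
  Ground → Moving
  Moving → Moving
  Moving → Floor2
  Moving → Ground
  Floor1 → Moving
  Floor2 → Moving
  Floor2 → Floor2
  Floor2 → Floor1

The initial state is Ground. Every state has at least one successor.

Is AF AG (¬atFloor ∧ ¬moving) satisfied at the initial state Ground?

States satisfying AG (¬atFloor ∧ ¬moving): ∅.
States satisfying AF AG (¬atFloor ∧ ¬moving): ∅.
There is a path from Ground along which AG (¬atFloor ∧ ¬moving) never holds.
Ground ∉ Sat(AF AG (¬atFloor ∧ ¬moving)).

Does not hold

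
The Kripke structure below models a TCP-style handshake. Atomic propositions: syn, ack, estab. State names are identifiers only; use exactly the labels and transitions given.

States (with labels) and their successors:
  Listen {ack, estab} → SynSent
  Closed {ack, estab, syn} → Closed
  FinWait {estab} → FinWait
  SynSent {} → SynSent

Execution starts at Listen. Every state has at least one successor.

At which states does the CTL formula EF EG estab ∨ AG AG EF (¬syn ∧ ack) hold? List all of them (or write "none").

States satisfying EG estab: {Closed, FinWait}.
States satisfying EF EG estab: {Closed, FinWait}.
States satisfying AG EF (¬syn ∧ ack): ∅.
States satisfying AG AG EF (¬syn ∧ ack): ∅.
States satisfying EF EG estab ∨ AG AG EF (¬syn ∧ ack): {Closed, FinWait}.

{Closed, FinWait}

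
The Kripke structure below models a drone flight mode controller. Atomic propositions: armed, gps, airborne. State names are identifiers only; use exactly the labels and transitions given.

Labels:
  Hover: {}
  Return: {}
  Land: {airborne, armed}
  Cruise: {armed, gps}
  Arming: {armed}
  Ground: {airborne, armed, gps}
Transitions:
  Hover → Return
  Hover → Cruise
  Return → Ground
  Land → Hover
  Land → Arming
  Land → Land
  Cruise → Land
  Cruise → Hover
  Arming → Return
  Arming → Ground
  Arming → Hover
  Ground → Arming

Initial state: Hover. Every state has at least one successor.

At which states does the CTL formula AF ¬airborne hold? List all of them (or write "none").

{Hover, Return, Cruise, Arming, Ground}

States satisfying ¬airborne: {Hover, Return, Cruise, Arming}.
States satisfying AF ¬airborne: {Hover, Return, Cruise, Arming, Ground}.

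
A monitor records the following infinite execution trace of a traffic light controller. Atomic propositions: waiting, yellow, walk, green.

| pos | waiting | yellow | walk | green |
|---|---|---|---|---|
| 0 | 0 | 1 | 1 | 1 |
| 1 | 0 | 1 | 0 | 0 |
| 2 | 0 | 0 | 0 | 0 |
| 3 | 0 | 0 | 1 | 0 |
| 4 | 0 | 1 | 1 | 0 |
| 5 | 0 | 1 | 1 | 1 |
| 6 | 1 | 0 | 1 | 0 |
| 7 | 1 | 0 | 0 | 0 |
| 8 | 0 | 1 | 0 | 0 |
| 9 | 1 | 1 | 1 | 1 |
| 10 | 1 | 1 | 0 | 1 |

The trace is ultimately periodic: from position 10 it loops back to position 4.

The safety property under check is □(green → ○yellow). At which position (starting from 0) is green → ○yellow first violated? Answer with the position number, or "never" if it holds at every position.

Check green → ○yellow at each position in order: 0 ✓, 1 ✓, 2 ✓, 3 ✓, 4 ✓.
At position 5 the labels are {green, walk, yellow} and the next position 6 has {waiting, walk}, so green → ○yellow is false there. This is the first violation.

5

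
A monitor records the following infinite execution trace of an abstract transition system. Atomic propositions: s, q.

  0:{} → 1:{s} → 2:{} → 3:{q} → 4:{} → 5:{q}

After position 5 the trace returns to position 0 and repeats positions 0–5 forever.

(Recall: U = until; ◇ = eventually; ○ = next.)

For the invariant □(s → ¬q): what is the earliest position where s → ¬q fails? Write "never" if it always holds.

never

s → ¬q holds at every position 0..5, and those are all the positions the trace ever visits, so the invariant □(s → ¬q) is never violated.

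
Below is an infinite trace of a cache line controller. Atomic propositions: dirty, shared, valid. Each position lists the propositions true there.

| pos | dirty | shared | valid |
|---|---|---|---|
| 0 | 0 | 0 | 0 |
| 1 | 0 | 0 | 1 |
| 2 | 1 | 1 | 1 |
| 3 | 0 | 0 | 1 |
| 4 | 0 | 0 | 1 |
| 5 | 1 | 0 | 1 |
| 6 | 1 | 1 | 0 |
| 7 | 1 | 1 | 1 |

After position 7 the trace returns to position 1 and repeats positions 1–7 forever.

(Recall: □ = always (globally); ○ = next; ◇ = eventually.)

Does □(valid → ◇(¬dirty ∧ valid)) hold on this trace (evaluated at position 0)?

Yes

valid → ◇(¬dirty ∧ valid) holds at every position 0..7, and those are all positions ever visited, so □(valid → ◇(¬dirty ∧ valid)) holds.
Positions where valid holds: 1, 2, 3, 4, 5, 7.
Check ◇(¬dirty ∧ valid) at each: 1→ok, 2→ok, 3→ok, 4→ok, 5→ok, 7→ok.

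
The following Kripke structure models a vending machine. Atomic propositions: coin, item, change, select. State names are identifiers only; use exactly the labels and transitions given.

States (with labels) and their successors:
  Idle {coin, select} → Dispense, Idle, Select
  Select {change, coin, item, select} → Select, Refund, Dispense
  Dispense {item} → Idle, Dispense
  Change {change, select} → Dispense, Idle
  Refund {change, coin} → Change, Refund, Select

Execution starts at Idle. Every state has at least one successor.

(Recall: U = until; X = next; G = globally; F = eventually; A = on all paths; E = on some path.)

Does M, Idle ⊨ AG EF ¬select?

Yes

States satisfying EF ¬select: {Idle, Select, Dispense, Change, Refund}.
States satisfying AG EF ¬select: {Idle, Select, Dispense, Change, Refund}.
Every state reachable from Idle satisfies EF ¬select.
Idle ∈ Sat(AG EF ¬select).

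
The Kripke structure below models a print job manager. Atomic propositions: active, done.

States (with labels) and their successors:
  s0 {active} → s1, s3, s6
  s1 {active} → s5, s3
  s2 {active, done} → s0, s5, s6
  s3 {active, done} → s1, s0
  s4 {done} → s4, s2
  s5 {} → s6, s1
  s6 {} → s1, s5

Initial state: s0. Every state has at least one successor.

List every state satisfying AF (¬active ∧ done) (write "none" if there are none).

{s4}

States satisfying ¬active ∧ done: {s4}.
States satisfying AF (¬active ∧ done): {s4}.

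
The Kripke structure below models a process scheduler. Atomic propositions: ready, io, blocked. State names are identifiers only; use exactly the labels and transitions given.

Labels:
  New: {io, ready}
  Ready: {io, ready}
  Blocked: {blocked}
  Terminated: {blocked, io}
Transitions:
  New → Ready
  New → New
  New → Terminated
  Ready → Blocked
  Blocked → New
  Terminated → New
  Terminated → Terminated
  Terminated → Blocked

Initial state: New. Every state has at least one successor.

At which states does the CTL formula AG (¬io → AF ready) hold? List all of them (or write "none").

States satisfying ¬io → AF ready: {New, Ready, Blocked, Terminated}.
States satisfying AG (¬io → AF ready): {New, Ready, Blocked, Terminated}.

{New, Ready, Blocked, Terminated}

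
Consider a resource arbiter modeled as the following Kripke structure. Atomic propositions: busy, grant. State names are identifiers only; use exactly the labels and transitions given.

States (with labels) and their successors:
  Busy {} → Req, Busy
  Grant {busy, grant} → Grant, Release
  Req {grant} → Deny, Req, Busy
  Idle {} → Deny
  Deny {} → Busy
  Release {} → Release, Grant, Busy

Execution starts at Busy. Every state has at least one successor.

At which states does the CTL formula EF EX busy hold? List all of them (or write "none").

States satisfying EX busy: {Grant, Release}.
States satisfying EF EX busy: {Grant, Release}.

{Grant, Release}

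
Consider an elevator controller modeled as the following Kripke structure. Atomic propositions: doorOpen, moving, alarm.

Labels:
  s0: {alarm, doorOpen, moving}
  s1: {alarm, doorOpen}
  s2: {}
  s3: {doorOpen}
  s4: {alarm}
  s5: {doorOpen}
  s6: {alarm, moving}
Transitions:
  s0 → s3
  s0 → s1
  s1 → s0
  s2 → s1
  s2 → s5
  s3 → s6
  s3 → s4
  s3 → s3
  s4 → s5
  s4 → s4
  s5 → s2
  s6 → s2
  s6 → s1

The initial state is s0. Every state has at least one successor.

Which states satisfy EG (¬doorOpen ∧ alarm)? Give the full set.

{s4}

States satisfying ¬doorOpen ∧ alarm: {s4, s6}.
States satisfying EG (¬doorOpen ∧ alarm): {s4}.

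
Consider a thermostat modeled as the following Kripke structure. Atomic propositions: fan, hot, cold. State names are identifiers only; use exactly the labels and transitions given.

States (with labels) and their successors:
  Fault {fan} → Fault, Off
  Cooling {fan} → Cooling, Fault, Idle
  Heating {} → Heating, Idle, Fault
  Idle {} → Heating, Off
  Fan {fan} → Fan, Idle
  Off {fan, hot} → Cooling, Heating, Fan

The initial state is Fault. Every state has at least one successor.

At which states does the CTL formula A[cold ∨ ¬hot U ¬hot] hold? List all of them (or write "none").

{Fault, Cooling, Heating, Idle, Fan}

States satisfying cold ∨ ¬hot: {Fault, Cooling, Heating, Idle, Fan}.
States satisfying ¬hot: {Fault, Cooling, Heating, Idle, Fan}.
States satisfying A[cold ∨ ¬hot U ¬hot]: {Fault, Cooling, Heating, Idle, Fan}.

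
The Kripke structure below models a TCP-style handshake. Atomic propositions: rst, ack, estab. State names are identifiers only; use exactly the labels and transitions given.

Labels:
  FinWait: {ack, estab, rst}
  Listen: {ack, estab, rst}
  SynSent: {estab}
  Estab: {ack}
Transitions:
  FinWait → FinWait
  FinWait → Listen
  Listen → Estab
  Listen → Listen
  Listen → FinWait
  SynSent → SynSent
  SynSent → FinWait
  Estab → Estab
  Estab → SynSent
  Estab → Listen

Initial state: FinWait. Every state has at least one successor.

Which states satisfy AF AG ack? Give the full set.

none

States satisfying AG ack: ∅.
States satisfying AF AG ack: ∅.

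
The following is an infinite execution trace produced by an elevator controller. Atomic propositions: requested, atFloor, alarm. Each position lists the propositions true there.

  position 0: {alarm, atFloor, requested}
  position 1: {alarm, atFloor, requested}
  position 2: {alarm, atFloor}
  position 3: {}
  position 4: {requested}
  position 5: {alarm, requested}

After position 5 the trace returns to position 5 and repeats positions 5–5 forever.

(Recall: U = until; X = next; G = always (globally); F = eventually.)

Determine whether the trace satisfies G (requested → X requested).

requested → X requested must hold at every position from 0 onward. It fails at position 1, so G (requested → X requested) is false.
Positions where requested holds: 0, 1, 4, 5.
Check X requested at each: 0→ok, 1→fails, 4→ok, 5→ok.

No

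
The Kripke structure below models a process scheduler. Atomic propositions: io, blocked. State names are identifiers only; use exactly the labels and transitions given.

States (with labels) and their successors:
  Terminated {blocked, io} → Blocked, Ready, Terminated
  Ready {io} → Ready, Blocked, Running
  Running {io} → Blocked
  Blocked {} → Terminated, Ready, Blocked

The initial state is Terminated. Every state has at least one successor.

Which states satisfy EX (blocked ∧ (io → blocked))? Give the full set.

{Terminated, Blocked}

States satisfying blocked ∧ (io → blocked): {Terminated}.
States satisfying EX (blocked ∧ (io → blocked)): {Terminated, Blocked}.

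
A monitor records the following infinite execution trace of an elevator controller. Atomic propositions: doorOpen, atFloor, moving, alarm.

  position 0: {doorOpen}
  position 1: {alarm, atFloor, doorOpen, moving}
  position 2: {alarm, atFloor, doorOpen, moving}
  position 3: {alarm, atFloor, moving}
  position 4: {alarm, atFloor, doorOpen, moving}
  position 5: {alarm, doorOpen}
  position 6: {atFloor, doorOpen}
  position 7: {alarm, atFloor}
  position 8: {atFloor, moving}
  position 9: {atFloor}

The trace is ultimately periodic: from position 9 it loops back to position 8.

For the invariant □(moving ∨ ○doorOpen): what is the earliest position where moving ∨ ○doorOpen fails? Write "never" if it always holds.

6

Check moving ∨ ○doorOpen at each position in order: 0 ✓, 1 ✓, 2 ✓, 3 ✓, 4 ✓, 5 ✓.
At position 6 the labels are {atFloor, doorOpen} and the next position 7 has {alarm, atFloor}, so moving ∨ ○doorOpen is false there. This is the first violation.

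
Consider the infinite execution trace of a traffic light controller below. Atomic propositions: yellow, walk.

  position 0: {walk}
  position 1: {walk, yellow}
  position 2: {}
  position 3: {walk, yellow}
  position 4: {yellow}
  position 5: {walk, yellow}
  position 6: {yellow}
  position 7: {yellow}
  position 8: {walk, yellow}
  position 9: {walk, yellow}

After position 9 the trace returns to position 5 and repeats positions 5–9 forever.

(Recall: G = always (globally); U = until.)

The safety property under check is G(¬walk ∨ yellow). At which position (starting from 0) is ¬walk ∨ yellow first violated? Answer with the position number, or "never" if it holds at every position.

0

At position 0 the labels are {walk}, so ¬walk ∨ yellow is false there. This is the first violation.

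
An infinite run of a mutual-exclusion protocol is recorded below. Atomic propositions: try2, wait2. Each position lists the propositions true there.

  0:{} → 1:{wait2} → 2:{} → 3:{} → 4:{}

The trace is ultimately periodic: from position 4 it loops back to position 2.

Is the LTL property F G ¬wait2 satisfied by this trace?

G ¬wait2 holds at position 2, which is reachable from 0, so F G ¬wait2 holds.

Satisfied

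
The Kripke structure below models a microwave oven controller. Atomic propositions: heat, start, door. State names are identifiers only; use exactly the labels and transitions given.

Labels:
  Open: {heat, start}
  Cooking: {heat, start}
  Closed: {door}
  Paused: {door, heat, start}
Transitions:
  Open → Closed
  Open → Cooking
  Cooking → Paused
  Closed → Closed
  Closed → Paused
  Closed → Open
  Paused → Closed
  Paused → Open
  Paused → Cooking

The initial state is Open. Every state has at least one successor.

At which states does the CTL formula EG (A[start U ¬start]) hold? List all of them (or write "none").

States satisfying A[start U ¬start]: {Closed}.
States satisfying EG (A[start U ¬start]): {Closed}.

{Closed}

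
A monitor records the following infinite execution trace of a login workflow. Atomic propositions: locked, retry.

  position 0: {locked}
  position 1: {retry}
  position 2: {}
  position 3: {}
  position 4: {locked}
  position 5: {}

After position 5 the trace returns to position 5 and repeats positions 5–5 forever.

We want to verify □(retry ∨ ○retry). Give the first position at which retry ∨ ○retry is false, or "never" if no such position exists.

2

Check retry ∨ ○retry at each position in order: 0 ✓, 1 ✓.
At position 2 the labels are {} and the next position 3 has {}, so retry ∨ ○retry is false there. This is the first violation.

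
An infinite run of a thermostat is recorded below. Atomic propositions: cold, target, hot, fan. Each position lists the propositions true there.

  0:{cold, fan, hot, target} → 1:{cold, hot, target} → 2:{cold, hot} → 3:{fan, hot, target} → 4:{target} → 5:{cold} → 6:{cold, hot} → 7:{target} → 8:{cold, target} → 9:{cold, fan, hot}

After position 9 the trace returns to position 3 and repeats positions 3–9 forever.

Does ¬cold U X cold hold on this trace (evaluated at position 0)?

Walking from position 0: X cold first holds at position 0, and ¬cold holds at every earlier position along the way, so ¬cold U X cold holds.

Yes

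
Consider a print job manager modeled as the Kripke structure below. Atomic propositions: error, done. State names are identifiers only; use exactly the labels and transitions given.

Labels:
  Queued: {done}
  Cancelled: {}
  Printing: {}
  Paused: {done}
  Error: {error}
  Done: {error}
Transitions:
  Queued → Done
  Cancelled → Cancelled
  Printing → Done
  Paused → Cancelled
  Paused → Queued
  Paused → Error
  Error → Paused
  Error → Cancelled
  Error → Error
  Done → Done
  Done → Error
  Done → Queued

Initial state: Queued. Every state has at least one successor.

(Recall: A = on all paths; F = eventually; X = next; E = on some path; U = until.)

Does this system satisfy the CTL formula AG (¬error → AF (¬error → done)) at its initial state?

Violated

States satisfying ¬error → AF (¬error → done): {Queued, Printing, Paused, Error, Done}.
States satisfying AG (¬error → AF (¬error → done)): ∅.
Cancelled is reachable from Queued and violates ¬error → AF (¬error → done), so AG fails at Queued.
Queued ∉ Sat(AG (¬error → AF (¬error → done))).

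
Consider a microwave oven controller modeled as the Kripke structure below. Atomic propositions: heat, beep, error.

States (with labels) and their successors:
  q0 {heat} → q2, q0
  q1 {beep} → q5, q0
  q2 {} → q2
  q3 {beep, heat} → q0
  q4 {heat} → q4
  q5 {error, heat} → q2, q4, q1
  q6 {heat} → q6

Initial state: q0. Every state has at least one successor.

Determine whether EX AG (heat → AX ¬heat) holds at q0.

Holds

States satisfying AG (heat → AX ¬heat): {q2}.
States satisfying EX AG (heat → AX ¬heat): {q0, q2, q5}.
q0 ∈ Sat(EX AG (heat → AX ¬heat)).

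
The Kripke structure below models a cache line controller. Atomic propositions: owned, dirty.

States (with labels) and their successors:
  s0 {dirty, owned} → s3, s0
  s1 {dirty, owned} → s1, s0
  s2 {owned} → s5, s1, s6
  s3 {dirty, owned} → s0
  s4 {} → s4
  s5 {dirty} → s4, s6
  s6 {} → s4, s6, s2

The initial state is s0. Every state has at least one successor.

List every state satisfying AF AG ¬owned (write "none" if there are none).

{s4}

States satisfying AG ¬owned: {s4}.
States satisfying AF AG ¬owned: {s4}.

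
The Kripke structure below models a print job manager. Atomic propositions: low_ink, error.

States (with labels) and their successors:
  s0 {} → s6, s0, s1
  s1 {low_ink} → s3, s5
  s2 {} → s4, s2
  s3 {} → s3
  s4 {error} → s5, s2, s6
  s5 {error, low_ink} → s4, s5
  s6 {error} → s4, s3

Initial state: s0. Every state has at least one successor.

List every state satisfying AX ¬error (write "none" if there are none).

{s3}

States satisfying ¬error: {s0, s1, s2, s3}.
States satisfying AX ¬error: {s3}.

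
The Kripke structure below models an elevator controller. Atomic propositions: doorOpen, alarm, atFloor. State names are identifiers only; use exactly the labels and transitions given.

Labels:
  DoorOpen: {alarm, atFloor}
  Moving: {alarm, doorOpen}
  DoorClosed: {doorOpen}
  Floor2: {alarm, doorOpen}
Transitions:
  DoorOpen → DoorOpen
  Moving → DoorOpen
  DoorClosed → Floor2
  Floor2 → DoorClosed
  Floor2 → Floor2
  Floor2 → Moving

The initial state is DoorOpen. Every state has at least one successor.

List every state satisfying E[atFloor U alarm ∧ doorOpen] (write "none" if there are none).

States satisfying atFloor: {DoorOpen}.
States satisfying alarm ∧ doorOpen: {Moving, Floor2}.
States satisfying E[atFloor U alarm ∧ doorOpen]: {Moving, Floor2}.

{Moving, Floor2}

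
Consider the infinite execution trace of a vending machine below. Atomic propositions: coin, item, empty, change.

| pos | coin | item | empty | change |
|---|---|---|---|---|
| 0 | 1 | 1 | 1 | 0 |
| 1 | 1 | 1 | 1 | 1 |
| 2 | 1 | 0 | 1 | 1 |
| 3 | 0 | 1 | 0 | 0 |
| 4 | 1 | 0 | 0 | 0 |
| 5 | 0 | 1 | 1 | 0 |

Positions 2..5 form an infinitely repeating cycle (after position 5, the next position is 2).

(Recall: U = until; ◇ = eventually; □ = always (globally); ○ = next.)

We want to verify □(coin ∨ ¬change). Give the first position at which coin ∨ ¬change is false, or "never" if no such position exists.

never

coin ∨ ¬change holds at every position 0..5, and those are all the positions the trace ever visits, so the invariant □(coin ∨ ¬change) is never violated.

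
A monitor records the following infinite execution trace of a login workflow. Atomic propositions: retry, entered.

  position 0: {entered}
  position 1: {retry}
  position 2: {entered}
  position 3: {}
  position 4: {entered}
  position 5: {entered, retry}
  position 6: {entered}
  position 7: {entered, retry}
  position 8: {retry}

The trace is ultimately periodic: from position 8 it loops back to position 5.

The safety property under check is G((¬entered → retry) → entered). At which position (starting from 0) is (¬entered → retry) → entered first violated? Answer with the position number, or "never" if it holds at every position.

Check (¬entered → retry) → entered at each position in order: 0 ✓.
At position 1 the labels are {retry}, so (¬entered → retry) → entered is false there. This is the first violation.

1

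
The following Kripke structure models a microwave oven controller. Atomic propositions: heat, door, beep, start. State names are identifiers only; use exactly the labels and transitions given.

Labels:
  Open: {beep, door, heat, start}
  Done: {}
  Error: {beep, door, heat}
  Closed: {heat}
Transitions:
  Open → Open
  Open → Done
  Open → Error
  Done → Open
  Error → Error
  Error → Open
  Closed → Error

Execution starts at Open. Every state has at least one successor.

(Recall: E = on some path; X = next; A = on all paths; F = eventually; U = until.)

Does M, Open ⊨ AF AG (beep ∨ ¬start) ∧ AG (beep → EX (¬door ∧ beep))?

Does not hold

States satisfying AG (beep ∨ ¬start): {Open, Done, Error, Closed}.
States satisfying AF AG (beep ∨ ¬start): {Open, Done, Error, Closed}.
States satisfying beep → EX (¬door ∧ beep): {Done, Closed}.
States satisfying AG (beep → EX (¬door ∧ beep)): ∅.
States satisfying AF AG (beep ∨ ¬start) ∧ AG (beep → EX (¬door ∧ beep)): ∅.
Open ∉ Sat(AF AG (beep ∨ ¬start) ∧ AG (beep → EX (¬door ∧ beep))).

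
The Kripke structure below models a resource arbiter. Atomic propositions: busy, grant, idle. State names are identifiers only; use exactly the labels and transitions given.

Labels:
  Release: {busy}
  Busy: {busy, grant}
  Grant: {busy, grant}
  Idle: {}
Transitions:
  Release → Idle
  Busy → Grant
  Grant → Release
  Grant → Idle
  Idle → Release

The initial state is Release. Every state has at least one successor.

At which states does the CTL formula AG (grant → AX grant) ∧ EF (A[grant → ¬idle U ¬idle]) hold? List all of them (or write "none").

States satisfying grant → AX grant: {Release, Busy, Idle}.
States satisfying AG (grant → AX grant): {Release, Idle}.
States satisfying A[grant → ¬idle U ¬idle]: {Release, Busy, Grant, Idle}.
States satisfying EF (A[grant → ¬idle U ¬idle]): {Release, Busy, Grant, Idle}.
States satisfying AG (grant → AX grant) ∧ EF (A[grant → ¬idle U ¬idle]): {Release, Idle}.

{Release, Idle}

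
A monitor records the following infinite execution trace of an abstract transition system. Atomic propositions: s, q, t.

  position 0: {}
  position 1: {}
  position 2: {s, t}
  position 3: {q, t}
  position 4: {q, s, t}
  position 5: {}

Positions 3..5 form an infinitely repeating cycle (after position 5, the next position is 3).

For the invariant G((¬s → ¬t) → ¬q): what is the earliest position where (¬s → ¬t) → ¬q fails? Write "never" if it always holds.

4

Check (¬s → ¬t) → ¬q at each position in order: 0 ✓, 1 ✓, 2 ✓, 3 ✓.
At position 4 the labels are {q, s, t}, so (¬s → ¬t) → ¬q is false there. This is the first violation.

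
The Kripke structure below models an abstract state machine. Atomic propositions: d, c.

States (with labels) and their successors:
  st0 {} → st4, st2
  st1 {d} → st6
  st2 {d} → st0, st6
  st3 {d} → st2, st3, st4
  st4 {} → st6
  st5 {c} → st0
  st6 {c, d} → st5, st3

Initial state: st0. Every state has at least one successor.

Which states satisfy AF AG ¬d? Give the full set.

none

States satisfying AG ¬d: ∅.
States satisfying AF AG ¬d: ∅.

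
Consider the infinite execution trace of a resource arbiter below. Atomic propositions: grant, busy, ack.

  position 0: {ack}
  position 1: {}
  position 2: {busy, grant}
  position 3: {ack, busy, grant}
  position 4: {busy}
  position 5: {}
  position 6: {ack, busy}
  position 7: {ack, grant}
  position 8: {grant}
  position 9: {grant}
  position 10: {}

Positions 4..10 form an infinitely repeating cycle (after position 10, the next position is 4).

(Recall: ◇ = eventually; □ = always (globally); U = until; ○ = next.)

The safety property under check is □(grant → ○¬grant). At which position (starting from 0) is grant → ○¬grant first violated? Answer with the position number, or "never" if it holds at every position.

2

Check grant → ○¬grant at each position in order: 0 ✓, 1 ✓.
At position 2 the labels are {busy, grant} and the next position 3 has {ack, busy, grant}, so grant → ○¬grant is false there. This is the first violation.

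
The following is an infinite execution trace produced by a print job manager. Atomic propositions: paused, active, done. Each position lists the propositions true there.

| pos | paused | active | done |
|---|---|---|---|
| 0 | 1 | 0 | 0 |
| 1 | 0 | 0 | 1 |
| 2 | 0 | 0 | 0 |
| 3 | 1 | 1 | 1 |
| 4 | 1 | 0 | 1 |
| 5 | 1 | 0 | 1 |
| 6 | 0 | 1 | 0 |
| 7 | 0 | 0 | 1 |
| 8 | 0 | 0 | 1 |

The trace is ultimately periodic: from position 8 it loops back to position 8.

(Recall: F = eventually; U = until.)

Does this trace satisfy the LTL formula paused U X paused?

Violated

Walking from position 0: at position 1, X paused has not yet held and paused fails, so paused U X paused is false.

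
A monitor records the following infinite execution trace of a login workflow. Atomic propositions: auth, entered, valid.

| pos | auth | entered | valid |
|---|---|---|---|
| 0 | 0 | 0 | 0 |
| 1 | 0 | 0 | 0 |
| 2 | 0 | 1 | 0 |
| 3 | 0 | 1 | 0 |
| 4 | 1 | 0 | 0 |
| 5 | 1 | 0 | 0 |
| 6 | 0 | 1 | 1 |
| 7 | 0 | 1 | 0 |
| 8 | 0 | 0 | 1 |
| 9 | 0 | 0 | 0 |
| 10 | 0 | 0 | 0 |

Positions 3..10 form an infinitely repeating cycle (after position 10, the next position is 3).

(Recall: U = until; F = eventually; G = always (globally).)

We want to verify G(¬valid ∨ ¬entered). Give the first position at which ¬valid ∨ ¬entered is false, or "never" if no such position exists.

6

Check ¬valid ∨ ¬entered at each position in order: 0 ✓, 1 ✓, 2 ✓, 3 ✓, 4 ✓, 5 ✓.
At position 6 the labels are {entered, valid}, so ¬valid ∨ ¬entered is false there. This is the first violation.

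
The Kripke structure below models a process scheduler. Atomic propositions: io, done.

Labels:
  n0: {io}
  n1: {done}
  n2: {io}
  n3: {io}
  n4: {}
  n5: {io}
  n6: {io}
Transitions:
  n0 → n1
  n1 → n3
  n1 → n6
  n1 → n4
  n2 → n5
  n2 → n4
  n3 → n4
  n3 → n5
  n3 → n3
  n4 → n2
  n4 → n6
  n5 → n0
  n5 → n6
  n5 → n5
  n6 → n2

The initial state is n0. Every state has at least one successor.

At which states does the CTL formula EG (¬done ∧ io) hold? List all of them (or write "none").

{n2, n3, n5, n6}

States satisfying ¬done ∧ io: {n0, n2, n3, n5, n6}.
States satisfying EG (¬done ∧ io): {n2, n3, n5, n6}.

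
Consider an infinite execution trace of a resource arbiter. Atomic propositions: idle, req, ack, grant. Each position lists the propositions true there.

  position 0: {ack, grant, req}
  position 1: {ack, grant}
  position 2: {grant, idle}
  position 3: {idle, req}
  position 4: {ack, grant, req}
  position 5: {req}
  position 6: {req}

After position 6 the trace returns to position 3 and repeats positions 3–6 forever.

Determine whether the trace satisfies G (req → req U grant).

req → req U grant holds at every position 0..6, and those are all positions ever visited, so G (req → req U grant) holds.
Positions where req holds: 0, 3, 4, 5, 6.
Check req U grant at each: 0→ok, 3→ok, 4→ok, 5→ok, 6→ok.

Satisfied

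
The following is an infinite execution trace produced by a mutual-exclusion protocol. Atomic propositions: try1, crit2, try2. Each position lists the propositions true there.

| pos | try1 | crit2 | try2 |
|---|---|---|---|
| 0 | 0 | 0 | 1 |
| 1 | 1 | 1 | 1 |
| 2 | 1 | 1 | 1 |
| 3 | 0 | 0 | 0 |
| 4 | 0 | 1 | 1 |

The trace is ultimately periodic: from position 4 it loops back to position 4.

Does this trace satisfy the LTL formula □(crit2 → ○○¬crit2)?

crit2 → ○○¬crit2 must hold at every position from 0 onward. It fails at position 2, so □(crit2 → ○○¬crit2) is false.
Positions where crit2 holds: 1, 2, 4.
Check ○○¬crit2 at each: 1→ok, 2→fails, 4→fails.

Violated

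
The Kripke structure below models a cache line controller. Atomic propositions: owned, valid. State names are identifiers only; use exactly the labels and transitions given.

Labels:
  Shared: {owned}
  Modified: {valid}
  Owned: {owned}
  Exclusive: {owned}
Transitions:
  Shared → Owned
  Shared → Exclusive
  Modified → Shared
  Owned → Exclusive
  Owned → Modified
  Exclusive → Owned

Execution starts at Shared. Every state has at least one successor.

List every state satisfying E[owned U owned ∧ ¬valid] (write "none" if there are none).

{Shared, Owned, Exclusive}

States satisfying owned: {Shared, Owned, Exclusive}.
States satisfying owned ∧ ¬valid: {Shared, Owned, Exclusive}.
States satisfying E[owned U owned ∧ ¬valid]: {Shared, Owned, Exclusive}.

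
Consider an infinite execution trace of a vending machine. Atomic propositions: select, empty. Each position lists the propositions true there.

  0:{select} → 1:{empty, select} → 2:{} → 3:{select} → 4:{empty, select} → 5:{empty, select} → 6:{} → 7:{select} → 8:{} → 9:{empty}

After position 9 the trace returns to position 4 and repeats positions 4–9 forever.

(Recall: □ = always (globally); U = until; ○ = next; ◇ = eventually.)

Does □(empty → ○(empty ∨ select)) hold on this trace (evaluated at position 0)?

No

empty → ○(empty ∨ select) must hold at every position from 0 onward. It fails at position 1, so □(empty → ○(empty ∨ select)) is false.
Positions where empty holds: 1, 4, 5, 9.
Check ○(empty ∨ select) at each: 1→fails, 4→ok, 5→fails, 9→ok.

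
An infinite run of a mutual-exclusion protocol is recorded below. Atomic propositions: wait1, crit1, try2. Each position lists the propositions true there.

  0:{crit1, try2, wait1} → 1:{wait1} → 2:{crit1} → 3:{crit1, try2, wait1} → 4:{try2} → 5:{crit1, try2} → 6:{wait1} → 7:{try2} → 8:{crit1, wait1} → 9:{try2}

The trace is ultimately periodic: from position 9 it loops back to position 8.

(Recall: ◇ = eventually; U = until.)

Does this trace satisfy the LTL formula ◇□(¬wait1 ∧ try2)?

□(¬wait1 ∧ try2) is false at every position 0..9, so it never becomes true and ◇□(¬wait1 ∧ try2) fails.

Violated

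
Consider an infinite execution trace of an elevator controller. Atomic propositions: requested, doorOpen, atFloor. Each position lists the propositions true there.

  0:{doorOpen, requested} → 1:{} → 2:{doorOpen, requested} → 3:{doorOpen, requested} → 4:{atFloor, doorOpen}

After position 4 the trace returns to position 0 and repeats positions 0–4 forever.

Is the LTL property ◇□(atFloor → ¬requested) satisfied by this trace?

Holds

□(atFloor → ¬requested) holds at position 0, which is reachable from 0, so ◇□(atFloor → ¬requested) holds.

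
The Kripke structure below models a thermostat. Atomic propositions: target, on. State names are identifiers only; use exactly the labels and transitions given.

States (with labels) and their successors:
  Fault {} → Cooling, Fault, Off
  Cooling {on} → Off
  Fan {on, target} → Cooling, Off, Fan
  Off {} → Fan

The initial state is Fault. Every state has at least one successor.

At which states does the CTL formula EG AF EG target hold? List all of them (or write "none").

{Cooling, Fan, Off}

States satisfying AF EG target: {Cooling, Fan, Off}.
States satisfying EG AF EG target: {Cooling, Fan, Off}.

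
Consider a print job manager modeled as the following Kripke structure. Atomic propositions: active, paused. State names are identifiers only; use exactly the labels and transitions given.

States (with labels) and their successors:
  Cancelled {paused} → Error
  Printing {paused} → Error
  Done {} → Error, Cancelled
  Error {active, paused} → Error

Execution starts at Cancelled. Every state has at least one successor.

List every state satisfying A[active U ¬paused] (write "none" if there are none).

States satisfying active: {Error}.
States satisfying ¬paused: {Done}.
States satisfying A[active U ¬paused]: {Done}.

{Done}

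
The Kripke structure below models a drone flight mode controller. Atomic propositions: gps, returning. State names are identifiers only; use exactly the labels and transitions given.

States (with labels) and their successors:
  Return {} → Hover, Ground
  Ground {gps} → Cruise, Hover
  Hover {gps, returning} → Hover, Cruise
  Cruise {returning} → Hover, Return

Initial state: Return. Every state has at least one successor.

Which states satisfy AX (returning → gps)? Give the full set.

{Return, Cruise}

States satisfying returning → gps: {Return, Ground, Hover}.
States satisfying AX (returning → gps): {Return, Cruise}.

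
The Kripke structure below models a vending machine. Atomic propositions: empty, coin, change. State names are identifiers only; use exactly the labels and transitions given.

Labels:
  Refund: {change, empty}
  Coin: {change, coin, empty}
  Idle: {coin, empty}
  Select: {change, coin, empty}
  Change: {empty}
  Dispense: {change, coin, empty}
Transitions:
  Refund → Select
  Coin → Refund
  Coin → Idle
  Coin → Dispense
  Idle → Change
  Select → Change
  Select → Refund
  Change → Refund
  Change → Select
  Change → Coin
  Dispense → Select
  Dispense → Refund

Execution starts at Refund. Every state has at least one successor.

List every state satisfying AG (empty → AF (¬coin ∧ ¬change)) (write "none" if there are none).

none

States satisfying empty → AF (¬coin ∧ ¬change): {Idle, Change}.
States satisfying AG (empty → AF (¬coin ∧ ¬change)): ∅.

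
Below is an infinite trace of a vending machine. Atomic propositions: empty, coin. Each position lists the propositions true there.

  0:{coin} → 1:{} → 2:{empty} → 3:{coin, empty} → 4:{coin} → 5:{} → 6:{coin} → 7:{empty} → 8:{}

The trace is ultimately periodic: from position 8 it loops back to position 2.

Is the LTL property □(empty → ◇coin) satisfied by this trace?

Satisfied

empty → ◇coin holds at every position 0..8, and those are all positions ever visited, so □(empty → ◇coin) holds.
Positions where empty holds: 2, 3, 7.
Check ◇coin at each: 2→ok, 3→ok, 7→ok.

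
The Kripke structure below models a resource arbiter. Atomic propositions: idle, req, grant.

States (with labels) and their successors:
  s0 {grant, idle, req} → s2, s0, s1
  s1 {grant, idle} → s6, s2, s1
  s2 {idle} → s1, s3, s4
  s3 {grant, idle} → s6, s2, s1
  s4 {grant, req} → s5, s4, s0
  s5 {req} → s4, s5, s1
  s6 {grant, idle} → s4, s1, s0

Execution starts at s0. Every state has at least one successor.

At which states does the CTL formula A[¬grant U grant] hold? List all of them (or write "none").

States satisfying ¬grant: {s2, s5}.
States satisfying grant: {s0, s1, s3, s4, s6}.
States satisfying A[¬grant U grant]: {s0, s1, s2, s3, s4, s6}.

{s0, s1, s2, s3, s4, s6}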